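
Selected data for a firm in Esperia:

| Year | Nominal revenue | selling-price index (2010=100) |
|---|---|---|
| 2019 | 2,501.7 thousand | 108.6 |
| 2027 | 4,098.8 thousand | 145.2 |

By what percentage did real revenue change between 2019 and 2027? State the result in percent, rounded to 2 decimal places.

22.54%

Deflate each year: 2019 → 2501.7/1.086 = 2303.59; 2027 → 4098.8/1.452 = 2822.87.
So real revenue changed by 2822.87/2303.59 − 1 = 0.2254, i.e. 22.54%.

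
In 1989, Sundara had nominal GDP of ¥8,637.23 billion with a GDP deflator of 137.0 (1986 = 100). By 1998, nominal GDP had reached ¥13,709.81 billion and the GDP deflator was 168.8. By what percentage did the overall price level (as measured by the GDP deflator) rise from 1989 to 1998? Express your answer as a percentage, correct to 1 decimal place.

Price-level change = 168.8 / 137.0 − 1 = 0.2321.

23.2%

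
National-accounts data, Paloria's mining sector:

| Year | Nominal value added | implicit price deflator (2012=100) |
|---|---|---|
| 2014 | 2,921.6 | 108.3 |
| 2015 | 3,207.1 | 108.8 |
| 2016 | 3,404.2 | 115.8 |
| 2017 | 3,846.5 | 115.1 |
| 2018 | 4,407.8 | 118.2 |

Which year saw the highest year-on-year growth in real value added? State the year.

2017

2015: real = 3207.1/1.088 = 2947.70; growth vs 2014 (2697.69) = 9.27%.
2016: real = 3404.2/1.158 = 2939.72; growth vs 2015 (2947.70) = -0.27%.
2017: real = 3846.5/1.151 = 3341.88; growth vs 2016 (2939.72) = 13.68%.
2018: real = 4407.8/1.182 = 3729.10; growth vs 2017 (3341.88) = 11.59%.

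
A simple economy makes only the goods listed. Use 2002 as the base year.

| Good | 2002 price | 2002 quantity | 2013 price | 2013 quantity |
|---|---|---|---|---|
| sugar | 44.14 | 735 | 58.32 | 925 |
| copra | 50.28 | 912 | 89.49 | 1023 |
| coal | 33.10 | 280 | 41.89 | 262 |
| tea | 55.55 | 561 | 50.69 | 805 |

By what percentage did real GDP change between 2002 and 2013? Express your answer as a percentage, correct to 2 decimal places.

Real GDP 2002 = Nominal GDP 2002 = 44.14·735 + 50.28·912 + 33.10·280 + 55.55·561 = 118729.81.
Real GDP 2013 (at 2002 prices) = 44.14·925 + 50.28·1023 + 33.10·262 + 55.55·805 = 145655.89.
Real growth = 145655.89/118729.81 − 1 = 0.2268.

22.68%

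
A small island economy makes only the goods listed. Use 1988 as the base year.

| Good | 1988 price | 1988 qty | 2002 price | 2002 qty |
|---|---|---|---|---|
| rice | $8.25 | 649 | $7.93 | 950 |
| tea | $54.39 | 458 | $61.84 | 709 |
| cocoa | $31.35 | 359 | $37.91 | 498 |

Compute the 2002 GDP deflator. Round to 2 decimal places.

113.30

Nominal GDP 2002 = 7.93·950 + 61.84·709 + 37.91·498 = 70257.24.
Real GDP 2002 (at 1988 prices) = 8.25·950 + 54.39·709 + 31.35·498 = 62012.31.
Deflator = Nominal/Real × 100 = 70257.24/62012.31 × 100 = 113.296.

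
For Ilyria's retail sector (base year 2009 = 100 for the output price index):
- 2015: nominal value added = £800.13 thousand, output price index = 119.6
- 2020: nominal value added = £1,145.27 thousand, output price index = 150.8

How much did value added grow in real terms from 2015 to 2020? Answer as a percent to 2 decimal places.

Real value added 2015 = 800.13 / 1.196 = 669.01.
Real value added 2020 = 1145.27 / 1.508 = 759.46.
Real growth = 759.46 / 669.01 − 1 = 0.1352.

13.52%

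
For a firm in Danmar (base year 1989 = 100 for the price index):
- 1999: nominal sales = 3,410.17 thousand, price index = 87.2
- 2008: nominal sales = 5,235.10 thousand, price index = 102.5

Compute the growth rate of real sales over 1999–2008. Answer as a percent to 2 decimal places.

30.60%

Deflate each year: 1999 → 3410.17/0.872 = 3910.75; 2008 → 5235.10/1.025 = 5107.41.
So real sales changed by 5107.41/3910.75 − 1 = 0.3060, i.e. 30.60%.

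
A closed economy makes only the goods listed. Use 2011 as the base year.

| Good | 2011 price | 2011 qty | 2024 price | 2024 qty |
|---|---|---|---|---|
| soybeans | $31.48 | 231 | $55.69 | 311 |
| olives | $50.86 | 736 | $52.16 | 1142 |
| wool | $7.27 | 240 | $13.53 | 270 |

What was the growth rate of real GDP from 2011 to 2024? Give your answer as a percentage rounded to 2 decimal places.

Real GDP 2011 = Nominal GDP 2011 = 31.48·231 + 50.86·736 + 7.27·240 = 46449.64.
Real GDP 2024 (at 2011 prices) = 31.48·311 + 50.86·1142 + 7.27·270 = 69835.30.
Real growth = 69835.30/46449.64 − 1 = 0.5035.

50.35%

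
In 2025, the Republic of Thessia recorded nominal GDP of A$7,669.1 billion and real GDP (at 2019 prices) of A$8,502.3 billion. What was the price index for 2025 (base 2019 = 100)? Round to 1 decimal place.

90.2

price index = (Nominal / Real) × 100 = 7669.1 / 8502.3 × 100 = 90.20.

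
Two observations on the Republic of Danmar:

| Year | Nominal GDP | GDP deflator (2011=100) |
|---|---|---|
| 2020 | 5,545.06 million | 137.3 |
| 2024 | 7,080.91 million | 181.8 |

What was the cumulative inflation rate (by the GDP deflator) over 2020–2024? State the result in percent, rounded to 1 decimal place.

32.4%

Price-level change = 181.8 / 137.3 − 1 = 0.3241.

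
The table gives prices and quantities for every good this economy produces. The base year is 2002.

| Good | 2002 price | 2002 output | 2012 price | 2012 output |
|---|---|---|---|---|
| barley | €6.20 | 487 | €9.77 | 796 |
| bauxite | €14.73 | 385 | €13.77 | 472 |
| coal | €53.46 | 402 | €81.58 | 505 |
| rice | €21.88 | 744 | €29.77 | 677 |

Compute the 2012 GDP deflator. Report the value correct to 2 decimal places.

140.84

Nominal GDP 2012 = 9.77·796 + 13.77·472 + 81.58·505 + 29.77·677 = 75628.55.
Real GDP 2012 (at 2002 prices) = 6.20·796 + 14.73·472 + 53.46·505 + 21.88·677 = 53697.82.
Deflator = Nominal/Real × 100 = 75628.55/53697.82 × 100 = 140.841.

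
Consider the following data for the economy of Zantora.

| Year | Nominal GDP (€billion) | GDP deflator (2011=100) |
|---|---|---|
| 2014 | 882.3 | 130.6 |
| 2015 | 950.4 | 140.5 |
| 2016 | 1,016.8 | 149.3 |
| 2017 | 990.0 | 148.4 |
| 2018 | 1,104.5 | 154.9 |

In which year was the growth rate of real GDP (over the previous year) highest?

2018

2015: real = 950.4/1.405 = 676.44; growth vs 2014 (675.57) = 0.13%.
2016: real = 1016.8/1.493 = 681.04; growth vs 2015 (676.44) = 0.68%.
2017: real = 990.0/1.484 = 667.12; growth vs 2016 (681.04) = -2.04%.
2018: real = 1104.5/1.549 = 713.04; growth vs 2017 (667.12) = 6.88%.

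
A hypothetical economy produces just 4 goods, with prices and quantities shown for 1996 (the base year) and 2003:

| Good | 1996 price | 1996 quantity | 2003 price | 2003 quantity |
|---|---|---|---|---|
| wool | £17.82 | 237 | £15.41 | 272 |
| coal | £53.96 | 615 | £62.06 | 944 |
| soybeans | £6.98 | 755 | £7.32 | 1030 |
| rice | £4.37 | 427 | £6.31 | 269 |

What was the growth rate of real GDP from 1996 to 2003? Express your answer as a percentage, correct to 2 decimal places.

44.01%

Real GDP 1996 = Nominal GDP 1996 = 17.82·237 + 53.96·615 + 6.98·755 + 4.37·427 = 44544.63.
Real GDP 2003 (at 1996 prices) = 17.82·272 + 53.96·944 + 6.98·1030 + 4.37·269 = 64150.21.
Real growth = 64150.21/44544.63 − 1 = 0.4401.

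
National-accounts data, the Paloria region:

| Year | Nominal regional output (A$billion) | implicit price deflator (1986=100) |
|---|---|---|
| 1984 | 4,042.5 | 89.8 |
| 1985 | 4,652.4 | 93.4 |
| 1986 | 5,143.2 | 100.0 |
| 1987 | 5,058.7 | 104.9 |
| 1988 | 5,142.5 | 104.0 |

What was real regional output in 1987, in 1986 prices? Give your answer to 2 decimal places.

Real regional output 1987 = 5058.7 / 1.049 = 4822.40.

A$4,822.40 billion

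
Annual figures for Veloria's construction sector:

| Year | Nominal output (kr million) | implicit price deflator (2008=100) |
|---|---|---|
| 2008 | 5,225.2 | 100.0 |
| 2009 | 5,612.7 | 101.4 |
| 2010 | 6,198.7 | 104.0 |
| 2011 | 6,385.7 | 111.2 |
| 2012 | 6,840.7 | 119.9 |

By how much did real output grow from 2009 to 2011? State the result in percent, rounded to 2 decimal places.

3.75%

Real output 2009 = 5612.7/1.014 = 5535.21.
Real output 2011 = 6385.7/1.112 = 5742.54.
Change = 5742.54/5535.21 − 1 = 0.0375.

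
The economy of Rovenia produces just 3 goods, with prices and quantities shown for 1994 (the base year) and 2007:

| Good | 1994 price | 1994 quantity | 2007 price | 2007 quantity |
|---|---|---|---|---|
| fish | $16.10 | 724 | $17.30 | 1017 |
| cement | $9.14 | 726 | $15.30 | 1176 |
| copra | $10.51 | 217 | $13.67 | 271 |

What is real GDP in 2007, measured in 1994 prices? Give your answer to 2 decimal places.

$29970.55

Real GDP 2007 = Σ (p_1994 × q_2007) = 16.10·1017 + 9.14·1176 + 10.51·271 = 29970.55.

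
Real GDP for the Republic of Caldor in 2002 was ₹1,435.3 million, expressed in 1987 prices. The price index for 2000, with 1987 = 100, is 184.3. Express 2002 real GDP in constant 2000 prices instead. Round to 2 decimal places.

Real GDP in 2000 prices = Real GDP in 1987 prices × (P_2000/P_1987) = 1435.3 × 1.843 = 2645.26.

₹2,645.26 million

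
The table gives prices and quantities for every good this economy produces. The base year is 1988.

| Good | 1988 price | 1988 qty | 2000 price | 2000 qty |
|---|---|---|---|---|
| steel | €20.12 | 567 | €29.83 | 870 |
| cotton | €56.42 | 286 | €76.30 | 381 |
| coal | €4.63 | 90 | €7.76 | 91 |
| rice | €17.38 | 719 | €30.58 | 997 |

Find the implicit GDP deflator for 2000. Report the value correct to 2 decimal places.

151.92

Nominal GDP 2000 = 29.83·870 + 76.30·381 + 7.76·91 + 30.58·997 = 86216.82.
Real GDP 2000 (at 1988 prices) = 20.12·870 + 56.42·381 + 4.63·91 + 17.38·997 = 56749.61.
Deflator = Nominal/Real × 100 = 86216.82/56749.61 × 100 = 151.925.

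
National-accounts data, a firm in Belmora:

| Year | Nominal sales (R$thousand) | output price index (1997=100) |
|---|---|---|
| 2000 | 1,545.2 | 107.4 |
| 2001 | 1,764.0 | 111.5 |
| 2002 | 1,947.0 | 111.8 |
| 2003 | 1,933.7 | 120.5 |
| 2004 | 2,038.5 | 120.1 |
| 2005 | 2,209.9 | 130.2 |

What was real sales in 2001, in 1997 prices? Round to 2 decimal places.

R$1,582.06 thousand

Real sales 2001 = 1764.0 / 1.115 = 1582.06.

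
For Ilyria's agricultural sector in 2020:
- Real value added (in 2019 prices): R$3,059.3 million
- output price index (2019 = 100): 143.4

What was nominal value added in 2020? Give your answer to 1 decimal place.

R$4,387.0 million

Nominal value added = Real × (output price index/100) = 3059.3 × 1.434 = 4387.04.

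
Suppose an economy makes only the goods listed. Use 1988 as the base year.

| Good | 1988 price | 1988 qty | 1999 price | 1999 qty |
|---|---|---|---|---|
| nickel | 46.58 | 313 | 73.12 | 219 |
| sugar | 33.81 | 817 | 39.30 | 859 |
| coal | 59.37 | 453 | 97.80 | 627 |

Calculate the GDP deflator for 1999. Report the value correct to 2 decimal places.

Nominal GDP 1999 = 73.12·219 + 39.30·859 + 97.80·627 = 111092.58.
Real GDP 1999 (at 1988 prices) = 46.58·219 + 33.81·859 + 59.37·627 = 76468.80.
Deflator = Nominal/Real × 100 = 111092.58/76468.80 × 100 = 145.278.

145.28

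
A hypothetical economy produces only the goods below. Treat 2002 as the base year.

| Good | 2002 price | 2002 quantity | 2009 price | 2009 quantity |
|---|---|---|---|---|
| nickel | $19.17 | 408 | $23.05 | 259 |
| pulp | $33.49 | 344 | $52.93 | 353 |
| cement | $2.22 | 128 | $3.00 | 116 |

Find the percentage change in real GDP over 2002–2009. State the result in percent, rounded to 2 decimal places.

Real GDP 2002 = Nominal GDP 2002 = 19.17·408 + 33.49·344 + 2.22·128 = 19626.08.
Real GDP 2009 (at 2002 prices) = 19.17·259 + 33.49·353 + 2.22·116 = 17044.52.
Real growth = 17044.52/19626.08 − 1 = -0.1315.

-13.15%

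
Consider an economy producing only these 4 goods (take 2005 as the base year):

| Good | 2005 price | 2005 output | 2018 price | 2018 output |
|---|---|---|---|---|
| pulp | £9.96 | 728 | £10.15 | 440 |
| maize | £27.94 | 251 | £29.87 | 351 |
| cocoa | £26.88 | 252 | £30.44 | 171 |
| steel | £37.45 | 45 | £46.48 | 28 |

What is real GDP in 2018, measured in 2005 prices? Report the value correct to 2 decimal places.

£19834.42

Real GDP 2018 = Σ (p_2005 × q_2018) = 9.96·440 + 27.94·351 + 26.88·171 + 37.45·28 = 19834.42.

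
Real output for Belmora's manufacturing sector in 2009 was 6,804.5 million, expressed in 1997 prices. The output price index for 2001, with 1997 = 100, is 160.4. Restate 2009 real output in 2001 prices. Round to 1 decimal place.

Real output in 2001 prices = Real output in 1997 prices × (P_2001/P_1997) = 6804.5 × 1.604 = 10914.42.

10,914.4 million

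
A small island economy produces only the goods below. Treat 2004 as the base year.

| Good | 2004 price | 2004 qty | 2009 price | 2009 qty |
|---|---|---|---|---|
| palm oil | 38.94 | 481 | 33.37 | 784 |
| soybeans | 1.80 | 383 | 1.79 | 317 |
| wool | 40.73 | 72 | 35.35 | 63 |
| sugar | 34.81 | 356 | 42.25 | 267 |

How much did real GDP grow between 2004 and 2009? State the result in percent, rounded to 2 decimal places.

23.65%

Real GDP 2004 = Nominal GDP 2004 = 38.94·481 + 1.80·383 + 40.73·72 + 34.81·356 = 34744.46.
Real GDP 2009 (at 2004 prices) = 38.94·784 + 1.80·317 + 40.73·63 + 34.81·267 = 42959.82.
Real growth = 42959.82/34744.46 − 1 = 0.2365.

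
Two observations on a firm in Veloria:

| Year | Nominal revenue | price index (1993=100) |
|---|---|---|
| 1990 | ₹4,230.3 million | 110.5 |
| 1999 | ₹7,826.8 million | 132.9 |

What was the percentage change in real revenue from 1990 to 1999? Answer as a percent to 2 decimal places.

53.83%

Deflate each year: 1990 → 4230.3/1.105 = 3828.33; 1999 → 7826.8/1.329 = 5889.24.
So real revenue changed by 5889.24/3828.33 − 1 = 0.5383, i.e. 53.83%.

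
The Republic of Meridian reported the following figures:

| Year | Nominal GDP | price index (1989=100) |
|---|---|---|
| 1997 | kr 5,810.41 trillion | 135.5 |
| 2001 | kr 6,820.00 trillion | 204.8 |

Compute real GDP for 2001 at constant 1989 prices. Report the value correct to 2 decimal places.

Real GDP = Nominal / (price index/100) = 6820.00 / 2.048 = 3330.08.

kr 3,330.08 trillion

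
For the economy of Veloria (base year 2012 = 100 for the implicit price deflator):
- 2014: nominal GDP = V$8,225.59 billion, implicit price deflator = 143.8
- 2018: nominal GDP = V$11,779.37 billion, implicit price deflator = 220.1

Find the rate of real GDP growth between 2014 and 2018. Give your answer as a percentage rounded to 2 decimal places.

-6.44%

Deflate each year: 2014 → 8225.59/1.438 = 5720.16; 2018 → 11779.37/2.201 = 5351.83.
So real GDP changed by 5351.83/5720.16 − 1 = -0.0644, i.e. -6.44%.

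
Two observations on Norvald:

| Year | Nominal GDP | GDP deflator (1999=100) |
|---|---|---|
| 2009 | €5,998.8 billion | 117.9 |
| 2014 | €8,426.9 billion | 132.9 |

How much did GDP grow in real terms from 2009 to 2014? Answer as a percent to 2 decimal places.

Real GDP 2009 = 5998.8 / 1.179 = 5088.04.
Real GDP 2014 = 8426.9 / 1.329 = 6340.78.
Real growth = 6340.78 / 5088.04 − 1 = 0.2462.

24.62%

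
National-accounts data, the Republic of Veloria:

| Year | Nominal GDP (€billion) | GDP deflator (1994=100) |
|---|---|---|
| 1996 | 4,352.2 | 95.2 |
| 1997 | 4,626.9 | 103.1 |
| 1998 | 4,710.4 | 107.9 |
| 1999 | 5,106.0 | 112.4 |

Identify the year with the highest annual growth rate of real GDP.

1999

1997: real = 4626.9/1.031 = 4487.78; growth vs 1996 (4571.64) = -1.83%.
1998: real = 4710.4/1.079 = 4365.52; growth vs 1997 (4487.78) = -2.72%.
1999: real = 5106.0/1.124 = 4542.70; growth vs 1998 (4365.52) = 4.06%.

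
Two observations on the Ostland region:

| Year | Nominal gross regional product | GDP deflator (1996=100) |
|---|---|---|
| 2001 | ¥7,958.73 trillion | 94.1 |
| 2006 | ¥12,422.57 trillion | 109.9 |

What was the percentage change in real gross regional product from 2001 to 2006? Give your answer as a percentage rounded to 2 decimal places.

Real gross regional product 2001 = 7958.73 / 0.941 = 8457.74.
Real gross regional product 2006 = 12422.57 / 1.099 = 11303.52.
Real growth = 11303.52 / 8457.74 − 1 = 0.3365.

33.65%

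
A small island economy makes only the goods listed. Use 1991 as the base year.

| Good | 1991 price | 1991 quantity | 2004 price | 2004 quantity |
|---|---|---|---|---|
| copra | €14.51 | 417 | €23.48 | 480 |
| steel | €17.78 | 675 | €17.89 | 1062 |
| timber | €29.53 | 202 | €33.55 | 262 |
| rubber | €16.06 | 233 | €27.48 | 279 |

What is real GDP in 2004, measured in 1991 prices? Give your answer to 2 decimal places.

€38064.76

Real GDP 2004 = Σ (p_1991 × q_2004) = 14.51·480 + 17.78·1062 + 29.53·262 + 16.06·279 = 38064.76.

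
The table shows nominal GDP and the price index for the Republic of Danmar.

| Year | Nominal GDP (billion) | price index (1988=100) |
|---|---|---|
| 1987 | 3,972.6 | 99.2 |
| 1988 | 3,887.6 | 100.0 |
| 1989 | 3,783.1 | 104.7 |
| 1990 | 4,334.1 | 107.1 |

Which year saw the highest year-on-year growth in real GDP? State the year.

1990

1988: real = 3887.6/1.000 = 3887.60; growth vs 1987 (4004.64) = -2.92%.
1989: real = 3783.1/1.047 = 3613.28; growth vs 1988 (3887.60) = -7.06%.
1990: real = 4334.1/1.071 = 4046.78; growth vs 1989 (3613.28) = 12.00%.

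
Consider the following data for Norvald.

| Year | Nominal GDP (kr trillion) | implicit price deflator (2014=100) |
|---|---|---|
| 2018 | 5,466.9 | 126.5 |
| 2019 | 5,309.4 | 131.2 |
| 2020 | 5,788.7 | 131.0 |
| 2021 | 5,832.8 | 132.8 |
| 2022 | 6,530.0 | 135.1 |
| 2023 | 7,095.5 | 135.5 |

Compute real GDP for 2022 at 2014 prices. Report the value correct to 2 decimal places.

kr 4,833.46 trillion

Real GDP 2022 = 6530.0 / 1.351 = 4833.46.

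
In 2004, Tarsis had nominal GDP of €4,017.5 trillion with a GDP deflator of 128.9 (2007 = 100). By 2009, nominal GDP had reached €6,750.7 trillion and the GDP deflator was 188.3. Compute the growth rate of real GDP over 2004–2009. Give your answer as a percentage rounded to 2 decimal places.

Real GDP 2004 = 4017.5 / 1.289 = 3116.76.
Real GDP 2009 = 6750.7 / 1.883 = 3585.08.
Real growth = 3585.08 / 3116.76 − 1 = 0.1503.

15.03%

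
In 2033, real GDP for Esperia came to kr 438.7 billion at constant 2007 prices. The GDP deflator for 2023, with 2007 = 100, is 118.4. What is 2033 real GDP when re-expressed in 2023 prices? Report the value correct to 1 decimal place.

Real GDP in 2023 prices = Real GDP in 2007 prices × (P_2023/P_2007) = 438.7 × 1.184 = 519.42.

kr 519.4 billion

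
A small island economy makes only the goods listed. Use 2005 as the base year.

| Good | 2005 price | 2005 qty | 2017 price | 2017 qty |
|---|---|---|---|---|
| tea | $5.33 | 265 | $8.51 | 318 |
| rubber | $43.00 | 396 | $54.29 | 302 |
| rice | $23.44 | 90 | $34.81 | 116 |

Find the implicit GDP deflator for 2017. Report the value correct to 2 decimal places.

Nominal GDP 2017 = 8.51·318 + 54.29·302 + 34.81·116 = 23139.72.
Real GDP 2017 (at 2005 prices) = 5.33·318 + 43.00·302 + 23.44·116 = 17399.98.
Deflator = Nominal/Real × 100 = 23139.72/17399.98 × 100 = 132.987.

132.99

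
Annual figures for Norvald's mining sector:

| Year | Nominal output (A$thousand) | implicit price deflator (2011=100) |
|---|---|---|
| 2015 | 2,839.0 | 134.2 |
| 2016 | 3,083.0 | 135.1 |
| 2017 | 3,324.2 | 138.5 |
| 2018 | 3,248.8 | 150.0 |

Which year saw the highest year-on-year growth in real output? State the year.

2016

2016: real = 3083.0/1.351 = 2282.01; growth vs 2015 (2115.50) = 7.87%.
2017: real = 3324.2/1.385 = 2400.14; growth vs 2016 (2282.01) = 5.18%.
2018: real = 3248.8/1.500 = 2165.87; growth vs 2017 (2400.14) = -9.76%.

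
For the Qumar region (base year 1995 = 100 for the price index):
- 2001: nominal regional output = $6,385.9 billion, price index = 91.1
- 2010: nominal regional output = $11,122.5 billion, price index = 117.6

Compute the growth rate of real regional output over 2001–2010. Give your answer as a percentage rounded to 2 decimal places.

Deflate each year: 2001 → 6385.9/0.911 = 7009.77; 2010 → 11122.5/1.176 = 9457.91.
So real regional output changed by 9457.91/7009.77 − 1 = 0.3492, i.e. 34.92%.

34.92%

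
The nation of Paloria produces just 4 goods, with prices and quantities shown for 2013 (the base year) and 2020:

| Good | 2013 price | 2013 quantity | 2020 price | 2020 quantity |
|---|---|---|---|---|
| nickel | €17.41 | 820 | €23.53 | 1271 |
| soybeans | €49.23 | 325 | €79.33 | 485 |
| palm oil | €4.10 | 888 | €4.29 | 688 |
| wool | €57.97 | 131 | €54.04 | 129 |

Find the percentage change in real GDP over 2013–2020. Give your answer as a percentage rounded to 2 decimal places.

Real GDP 2013 = Nominal GDP 2013 = 17.41·820 + 49.23·325 + 4.10·888 + 57.97·131 = 41510.82.
Real GDP 2020 (at 2013 prices) = 17.41·1271 + 49.23·485 + 4.10·688 + 57.97·129 = 56303.59.
Real growth = 56303.59/41510.82 − 1 = 0.3564.

35.64%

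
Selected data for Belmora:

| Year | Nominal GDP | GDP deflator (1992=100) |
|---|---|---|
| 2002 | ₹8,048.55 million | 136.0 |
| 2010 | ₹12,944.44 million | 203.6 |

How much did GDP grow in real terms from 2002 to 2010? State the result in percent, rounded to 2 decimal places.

7.43%

Deflate each year: 2002 → 8048.55/1.360 = 5918.05; 2010 → 12944.44/2.036 = 6357.78.
So real GDP changed by 6357.78/5918.05 − 1 = 0.0743, i.e. 7.43%.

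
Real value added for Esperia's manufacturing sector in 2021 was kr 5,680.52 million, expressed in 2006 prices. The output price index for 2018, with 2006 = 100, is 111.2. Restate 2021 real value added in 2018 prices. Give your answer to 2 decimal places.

Real value added in 2018 prices = Real value added in 2006 prices × (P_2018/P_2006) = 5680.52 × 1.112 = 6316.74.

kr 6,316.74 million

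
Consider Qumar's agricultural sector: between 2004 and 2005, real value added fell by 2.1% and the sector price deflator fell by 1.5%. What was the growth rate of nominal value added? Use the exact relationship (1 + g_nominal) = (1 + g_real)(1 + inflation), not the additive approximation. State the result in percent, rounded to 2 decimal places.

(1 + g_nom) = (1 + g_real)(1 + π) = 0.9790 × 0.9850 = 0.96432.

-3.57%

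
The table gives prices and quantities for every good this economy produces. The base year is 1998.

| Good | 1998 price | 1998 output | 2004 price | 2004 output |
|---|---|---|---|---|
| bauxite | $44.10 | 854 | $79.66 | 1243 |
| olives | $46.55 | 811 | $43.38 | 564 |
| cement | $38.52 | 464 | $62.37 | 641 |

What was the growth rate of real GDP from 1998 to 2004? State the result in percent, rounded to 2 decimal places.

13.37%

Real GDP 1998 = Nominal GDP 1998 = 44.10·854 + 46.55·811 + 38.52·464 = 93286.73.
Real GDP 2004 (at 1998 prices) = 44.10·1243 + 46.55·564 + 38.52·641 = 105761.82.
Real growth = 105761.82/93286.73 − 1 = 0.1337.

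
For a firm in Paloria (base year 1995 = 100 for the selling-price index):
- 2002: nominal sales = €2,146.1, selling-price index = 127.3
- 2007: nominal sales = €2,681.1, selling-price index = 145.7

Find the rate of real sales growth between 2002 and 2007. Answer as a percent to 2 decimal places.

Real sales 2002 = 2146.1 / 1.273 = 1685.86.
Real sales 2007 = 2681.1 / 1.457 = 1840.15.
Real growth = 1840.15 / 1685.86 − 1 = 0.0915.

9.15%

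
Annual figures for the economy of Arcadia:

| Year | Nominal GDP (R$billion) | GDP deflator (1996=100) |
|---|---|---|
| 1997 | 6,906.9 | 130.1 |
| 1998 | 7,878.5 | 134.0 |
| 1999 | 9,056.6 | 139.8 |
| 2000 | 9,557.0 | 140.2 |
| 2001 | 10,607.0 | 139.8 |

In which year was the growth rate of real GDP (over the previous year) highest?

1998: real = 7878.5/1.340 = 5879.48; growth vs 1997 (5308.92) = 10.75%.
1999: real = 9056.6/1.398 = 6478.25; growth vs 1998 (5879.48) = 10.18%.
2000: real = 9557.0/1.402 = 6816.69; growth vs 1999 (6478.25) = 5.22%.
2001: real = 10607.0/1.398 = 7587.27; growth vs 2000 (6816.69) = 11.30%.

2001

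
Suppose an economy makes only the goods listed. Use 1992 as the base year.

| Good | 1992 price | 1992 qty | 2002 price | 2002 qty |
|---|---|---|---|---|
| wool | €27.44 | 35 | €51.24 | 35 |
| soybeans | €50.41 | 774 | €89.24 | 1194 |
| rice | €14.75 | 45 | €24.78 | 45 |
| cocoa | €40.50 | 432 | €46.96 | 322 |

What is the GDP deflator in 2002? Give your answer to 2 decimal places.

Nominal GDP 2002 = 51.24·35 + 89.24·1194 + 24.78·45 + 46.96·322 = 124582.18.
Real GDP 2002 (at 1992 prices) = 27.44·35 + 50.41·1194 + 14.75·45 + 40.50·322 = 74854.69.
Deflator = Nominal/Real × 100 = 124582.18/74854.69 × 100 = 166.432.

166.43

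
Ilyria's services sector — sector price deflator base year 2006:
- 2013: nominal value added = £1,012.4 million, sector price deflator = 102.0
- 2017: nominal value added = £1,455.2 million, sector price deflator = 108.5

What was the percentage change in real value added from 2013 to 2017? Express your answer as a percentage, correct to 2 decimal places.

35.13%

Deflate each year: 2013 → 1012.4/1.020 = 992.55; 2017 → 1455.2/1.085 = 1341.20.
So real value added changed by 1341.20/992.55 − 1 = 0.3513, i.e. 35.13%.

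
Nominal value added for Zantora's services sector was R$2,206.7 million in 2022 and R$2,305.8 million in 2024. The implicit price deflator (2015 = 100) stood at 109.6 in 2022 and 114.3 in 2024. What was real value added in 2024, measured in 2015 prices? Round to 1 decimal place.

Real value added = Nominal / (implicit price deflator/100) = 2305.8 / 1.143 = 2017.32.

R$2,017.3 million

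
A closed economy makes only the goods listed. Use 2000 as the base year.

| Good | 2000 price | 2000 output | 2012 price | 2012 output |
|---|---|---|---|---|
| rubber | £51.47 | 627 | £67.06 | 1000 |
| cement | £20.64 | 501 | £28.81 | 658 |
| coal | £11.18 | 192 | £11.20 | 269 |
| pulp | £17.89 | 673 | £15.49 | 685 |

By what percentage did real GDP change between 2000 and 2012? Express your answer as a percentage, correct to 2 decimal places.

41.40%

Real GDP 2000 = Nominal GDP 2000 = 51.47·627 + 20.64·501 + 11.18·192 + 17.89·673 = 56798.86.
Real GDP 2012 (at 2000 prices) = 51.47·1000 + 20.64·658 + 11.18·269 + 17.89·685 = 80313.19.
Real growth = 80313.19/56798.86 − 1 = 0.4140.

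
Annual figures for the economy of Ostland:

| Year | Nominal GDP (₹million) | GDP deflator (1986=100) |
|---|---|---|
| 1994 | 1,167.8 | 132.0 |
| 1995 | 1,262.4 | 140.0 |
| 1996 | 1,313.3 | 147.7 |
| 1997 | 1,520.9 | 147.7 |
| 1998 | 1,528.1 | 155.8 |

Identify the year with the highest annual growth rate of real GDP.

1995: real = 1262.4/1.400 = 901.71; growth vs 1994 (884.70) = 1.92%.
1996: real = 1313.3/1.477 = 889.17; growth vs 1995 (901.71) = -1.39%.
1997: real = 1520.9/1.477 = 1029.72; growth vs 1996 (889.17) = 15.81%.
1998: real = 1528.1/1.558 = 980.81; growth vs 1997 (1029.72) = -4.75%.

1997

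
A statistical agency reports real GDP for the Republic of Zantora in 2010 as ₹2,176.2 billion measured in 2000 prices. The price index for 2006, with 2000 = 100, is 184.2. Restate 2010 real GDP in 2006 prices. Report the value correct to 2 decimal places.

₹4,008.56 billion

Real GDP in 2006 prices = Real GDP in 2000 prices × (P_2006/P_2000) = 2176.2 × 1.842 = 4008.56.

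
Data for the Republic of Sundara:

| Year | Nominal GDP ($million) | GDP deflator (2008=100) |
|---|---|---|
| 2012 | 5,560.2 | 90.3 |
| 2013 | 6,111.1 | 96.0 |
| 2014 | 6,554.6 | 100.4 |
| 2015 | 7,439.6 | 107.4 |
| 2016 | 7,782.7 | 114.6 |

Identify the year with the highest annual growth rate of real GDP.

2015

2013: real = 6111.1/0.960 = 6365.73; growth vs 2012 (6157.48) = 3.38%.
2014: real = 6554.6/1.004 = 6528.49; growth vs 2013 (6365.73) = 2.56%.
2015: real = 7439.6/1.074 = 6927.00; growth vs 2014 (6528.49) = 6.10%.
2016: real = 7782.7/1.146 = 6791.19; growth vs 2015 (6927.00) = -1.96%.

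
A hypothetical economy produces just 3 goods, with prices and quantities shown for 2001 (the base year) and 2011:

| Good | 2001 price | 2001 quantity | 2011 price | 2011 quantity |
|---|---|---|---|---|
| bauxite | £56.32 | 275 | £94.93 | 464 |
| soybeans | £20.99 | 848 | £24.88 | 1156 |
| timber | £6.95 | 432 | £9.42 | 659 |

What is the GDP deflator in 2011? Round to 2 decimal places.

Nominal GDP 2011 = 94.93·464 + 24.88·1156 + 9.42·659 = 79016.58.
Real GDP 2011 (at 2001 prices) = 56.32·464 + 20.99·1156 + 6.95·659 = 54976.97.
Deflator = Nominal/Real × 100 = 79016.58/54976.97 × 100 = 143.727.

143.73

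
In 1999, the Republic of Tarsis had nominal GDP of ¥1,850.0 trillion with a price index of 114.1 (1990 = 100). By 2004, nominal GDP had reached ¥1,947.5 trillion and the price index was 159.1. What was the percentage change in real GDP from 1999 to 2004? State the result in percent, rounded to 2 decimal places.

Real GDP 1999 = 1850.0 / 1.141 = 1621.38.
Real GDP 2004 = 1947.5 / 1.591 = 1224.07.
Real growth = 1224.07 / 1621.38 − 1 = -0.2450.

-24.50%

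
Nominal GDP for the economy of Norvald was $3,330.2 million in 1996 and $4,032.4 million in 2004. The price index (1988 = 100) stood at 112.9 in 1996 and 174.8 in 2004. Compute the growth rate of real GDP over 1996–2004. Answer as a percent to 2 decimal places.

-21.79%

Deflate each year: 1996 → 3330.2/1.129 = 2949.69; 2004 → 4032.4/1.748 = 2306.86.
So real GDP changed by 2306.86/2949.69 − 1 = -0.2179, i.e. -21.79%.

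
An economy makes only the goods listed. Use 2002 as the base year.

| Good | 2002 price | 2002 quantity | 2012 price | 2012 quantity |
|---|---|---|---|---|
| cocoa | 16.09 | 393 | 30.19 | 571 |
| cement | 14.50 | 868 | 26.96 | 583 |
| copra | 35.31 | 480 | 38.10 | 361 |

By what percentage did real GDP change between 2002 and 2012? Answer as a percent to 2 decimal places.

Real GDP 2002 = Nominal GDP 2002 = 16.09·393 + 14.50·868 + 35.31·480 = 35858.17.
Real GDP 2012 (at 2002 prices) = 16.09·571 + 14.50·583 + 35.31·361 = 30387.80.
Real growth = 30387.80/35858.17 − 1 = -0.1526.

-15.26%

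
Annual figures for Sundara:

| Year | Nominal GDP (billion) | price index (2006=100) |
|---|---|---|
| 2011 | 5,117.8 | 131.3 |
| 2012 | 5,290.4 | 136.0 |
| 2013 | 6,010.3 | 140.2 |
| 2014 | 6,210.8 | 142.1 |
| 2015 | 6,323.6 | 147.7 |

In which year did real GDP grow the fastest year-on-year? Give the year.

2013

2012: real = 5290.4/1.360 = 3890.00; growth vs 2011 (3897.79) = -0.20%.
2013: real = 6010.3/1.402 = 4286.95; growth vs 2012 (3890.00) = 10.20%.
2014: real = 6210.8/1.421 = 4370.72; growth vs 2013 (4286.95) = 1.95%.
2015: real = 6323.6/1.477 = 4281.38; growth vs 2014 (4370.72) = -2.04%.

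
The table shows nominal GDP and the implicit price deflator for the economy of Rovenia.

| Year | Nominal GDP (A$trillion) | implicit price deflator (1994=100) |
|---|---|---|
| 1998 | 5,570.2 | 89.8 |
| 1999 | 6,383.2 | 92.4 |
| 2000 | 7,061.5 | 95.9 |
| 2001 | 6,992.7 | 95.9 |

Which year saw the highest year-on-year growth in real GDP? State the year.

1999

1999: real = 6383.2/0.924 = 6908.23; growth vs 1998 (6202.90) = 11.37%.
2000: real = 7061.5/0.959 = 7363.40; growth vs 1999 (6908.23) = 6.59%.
2001: real = 6992.7/0.959 = 7291.66; growth vs 2000 (7363.40) = -0.97%.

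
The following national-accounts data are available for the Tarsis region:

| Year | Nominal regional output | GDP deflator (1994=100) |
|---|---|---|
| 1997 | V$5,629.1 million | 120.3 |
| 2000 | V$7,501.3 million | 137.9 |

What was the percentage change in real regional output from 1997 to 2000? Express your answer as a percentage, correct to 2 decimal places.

16.25%

Real regional output 1997 = 5629.1 / 1.203 = 4679.22.
Real regional output 2000 = 7501.3 / 1.379 = 5439.67.
Real growth = 5439.67 / 4679.22 − 1 = 0.1625.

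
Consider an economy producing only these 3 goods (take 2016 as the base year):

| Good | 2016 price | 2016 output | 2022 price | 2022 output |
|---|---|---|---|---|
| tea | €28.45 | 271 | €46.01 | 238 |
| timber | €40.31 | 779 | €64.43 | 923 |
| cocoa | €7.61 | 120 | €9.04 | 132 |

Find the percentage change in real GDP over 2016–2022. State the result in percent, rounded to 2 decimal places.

12.39%

Real GDP 2016 = Nominal GDP 2016 = 28.45·271 + 40.31·779 + 7.61·120 = 40024.64.
Real GDP 2022 (at 2016 prices) = 28.45·238 + 40.31·923 + 7.61·132 = 44981.75.
Real growth = 44981.75/40024.64 − 1 = 0.1239.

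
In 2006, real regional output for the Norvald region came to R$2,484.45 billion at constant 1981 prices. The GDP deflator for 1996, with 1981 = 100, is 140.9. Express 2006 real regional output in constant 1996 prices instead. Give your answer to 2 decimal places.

R$3,500.59 billion

Real regional output in 1996 prices = Real regional output in 1981 prices × (P_1996/P_1981) = 2484.45 × 1.409 = 3500.59.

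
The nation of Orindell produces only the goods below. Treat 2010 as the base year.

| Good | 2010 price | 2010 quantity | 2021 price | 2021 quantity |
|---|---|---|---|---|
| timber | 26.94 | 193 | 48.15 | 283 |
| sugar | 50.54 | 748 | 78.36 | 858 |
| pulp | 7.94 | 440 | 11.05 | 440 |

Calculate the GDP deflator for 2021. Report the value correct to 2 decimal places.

157.34

Nominal GDP 2021 = 48.15·283 + 78.36·858 + 11.05·440 = 85721.33.
Real GDP 2021 (at 2010 prices) = 26.94·283 + 50.54·858 + 7.94·440 = 54480.94.
Deflator = Nominal/Real × 100 = 85721.33/54480.94 × 100 = 157.342.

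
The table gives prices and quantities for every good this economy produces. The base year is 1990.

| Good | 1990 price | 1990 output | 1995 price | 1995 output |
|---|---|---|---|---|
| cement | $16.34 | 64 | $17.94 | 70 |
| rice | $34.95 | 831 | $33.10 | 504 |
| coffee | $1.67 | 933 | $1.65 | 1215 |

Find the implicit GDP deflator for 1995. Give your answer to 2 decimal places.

Nominal GDP 1995 = 17.94·70 + 33.10·504 + 1.65·1215 = 19942.95.
Real GDP 1995 (at 1990 prices) = 16.34·70 + 34.95·504 + 1.67·1215 = 20787.65.
Deflator = Nominal/Real × 100 = 19942.95/20787.65 × 100 = 95.937.

95.94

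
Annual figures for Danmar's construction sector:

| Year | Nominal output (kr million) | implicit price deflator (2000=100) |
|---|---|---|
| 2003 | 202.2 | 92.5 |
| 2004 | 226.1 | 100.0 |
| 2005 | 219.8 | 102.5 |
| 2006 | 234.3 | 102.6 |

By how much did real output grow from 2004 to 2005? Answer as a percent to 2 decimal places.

-5.16%

Real output 2004 = 226.1/1.000 = 226.10.
Real output 2005 = 219.8/1.025 = 214.44.
Change = 214.44/226.10 − 1 = -0.0516.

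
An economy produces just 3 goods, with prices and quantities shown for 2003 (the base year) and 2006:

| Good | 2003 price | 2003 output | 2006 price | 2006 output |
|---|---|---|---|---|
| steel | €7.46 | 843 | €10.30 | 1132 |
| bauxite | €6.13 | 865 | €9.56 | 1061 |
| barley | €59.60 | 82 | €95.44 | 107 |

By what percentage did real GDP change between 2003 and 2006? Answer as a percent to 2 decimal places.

29.42%

Real GDP 2003 = Nominal GDP 2003 = 7.46·843 + 6.13·865 + 59.60·82 = 16478.43.
Real GDP 2006 (at 2003 prices) = 7.46·1132 + 6.13·1061 + 59.60·107 = 21325.85.
Real growth = 21325.85/16478.43 − 1 = 0.2942.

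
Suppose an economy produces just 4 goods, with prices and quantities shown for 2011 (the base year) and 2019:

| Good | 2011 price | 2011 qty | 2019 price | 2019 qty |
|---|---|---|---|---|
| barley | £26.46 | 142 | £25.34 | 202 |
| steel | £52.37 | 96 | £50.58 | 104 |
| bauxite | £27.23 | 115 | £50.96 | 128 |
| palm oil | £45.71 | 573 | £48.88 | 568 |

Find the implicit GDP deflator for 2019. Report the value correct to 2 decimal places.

Nominal GDP 2019 = 25.34·202 + 50.58·104 + 50.96·128 + 48.88·568 = 44665.72.
Real GDP 2019 (at 2011 prices) = 26.46·202 + 52.37·104 + 27.23·128 + 45.71·568 = 40240.12.
Deflator = Nominal/Real × 100 = 44665.72/40240.12 × 100 = 110.998.

111.00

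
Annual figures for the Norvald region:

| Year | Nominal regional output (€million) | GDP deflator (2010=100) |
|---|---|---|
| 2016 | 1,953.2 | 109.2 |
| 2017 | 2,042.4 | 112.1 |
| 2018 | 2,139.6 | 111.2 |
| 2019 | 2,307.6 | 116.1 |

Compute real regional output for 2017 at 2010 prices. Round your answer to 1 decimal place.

Real regional output 2017 = 2042.4 / 1.121 = 1821.94.

€1,821.9 million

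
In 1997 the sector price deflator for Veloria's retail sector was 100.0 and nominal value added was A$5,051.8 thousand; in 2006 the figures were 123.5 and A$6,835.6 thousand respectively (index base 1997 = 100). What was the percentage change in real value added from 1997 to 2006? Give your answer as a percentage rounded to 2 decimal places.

9.56%

Deflate each year: 1997 → 5051.8/1.000 = 5051.80; 2006 → 6835.6/1.235 = 5534.90.
So real value added changed by 5534.90/5051.80 − 1 = 0.0956, i.e. 9.56%.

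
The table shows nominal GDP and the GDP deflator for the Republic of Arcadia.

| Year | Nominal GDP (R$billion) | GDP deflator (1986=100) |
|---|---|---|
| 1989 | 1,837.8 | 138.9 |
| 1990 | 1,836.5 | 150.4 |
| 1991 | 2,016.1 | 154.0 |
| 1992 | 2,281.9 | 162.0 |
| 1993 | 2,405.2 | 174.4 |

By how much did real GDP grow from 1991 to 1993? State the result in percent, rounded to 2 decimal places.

5.34%

Real GDP 1991 = 2016.1/1.540 = 1309.16.
Real GDP 1993 = 2405.2/1.744 = 1379.13.
Change = 1379.13/1309.16 − 1 = 0.0534.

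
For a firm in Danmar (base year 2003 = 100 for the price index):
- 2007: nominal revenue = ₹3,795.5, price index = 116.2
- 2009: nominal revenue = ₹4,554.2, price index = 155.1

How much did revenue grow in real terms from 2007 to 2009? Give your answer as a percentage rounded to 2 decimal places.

Deflate each year: 2007 → 3795.5/1.162 = 3266.35; 2009 → 4554.2/1.551 = 2936.30.
So real revenue changed by 2936.30/3266.35 − 1 = -0.1010, i.e. -10.10%.

-10.10%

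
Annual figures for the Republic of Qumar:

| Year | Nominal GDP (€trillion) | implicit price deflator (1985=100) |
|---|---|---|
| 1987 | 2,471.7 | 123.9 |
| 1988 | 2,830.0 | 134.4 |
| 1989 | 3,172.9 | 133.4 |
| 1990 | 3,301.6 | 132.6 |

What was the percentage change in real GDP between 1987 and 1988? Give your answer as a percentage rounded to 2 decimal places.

5.55%

Real GDP 1987 = 2471.7/1.239 = 1994.92.
Real GDP 1988 = 2830.0/1.344 = 2105.65.
Change = 2105.65/1994.92 − 1 = 0.0555.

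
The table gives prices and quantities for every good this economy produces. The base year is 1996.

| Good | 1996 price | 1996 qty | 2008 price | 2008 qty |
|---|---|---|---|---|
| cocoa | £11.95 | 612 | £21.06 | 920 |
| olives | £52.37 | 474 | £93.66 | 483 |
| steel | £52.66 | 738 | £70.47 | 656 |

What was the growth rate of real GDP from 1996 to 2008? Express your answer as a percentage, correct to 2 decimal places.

Real GDP 1996 = Nominal GDP 1996 = 11.95·612 + 52.37·474 + 52.66·738 = 70999.86.
Real GDP 2008 (at 1996 prices) = 11.95·920 + 52.37·483 + 52.66·656 = 70833.67.
Real growth = 70833.67/70999.86 − 1 = -0.0023.

-0.23%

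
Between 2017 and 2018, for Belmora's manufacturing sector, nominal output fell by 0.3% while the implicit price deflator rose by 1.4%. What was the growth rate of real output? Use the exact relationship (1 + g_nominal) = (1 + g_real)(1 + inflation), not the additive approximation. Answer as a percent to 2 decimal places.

(1 + g_nom) = (1 + g_real)(1 + π), so g_real = 0.9970 / 1.0140 − 1 = -0.01677.

-1.68%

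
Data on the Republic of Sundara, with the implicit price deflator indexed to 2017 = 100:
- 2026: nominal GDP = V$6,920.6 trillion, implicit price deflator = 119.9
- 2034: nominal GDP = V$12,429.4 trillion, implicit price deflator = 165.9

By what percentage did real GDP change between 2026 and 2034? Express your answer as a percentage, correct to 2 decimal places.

Deflate each year: 2026 → 6920.6/1.199 = 5771.98; 2034 → 12429.4/1.659 = 7492.10.
So real GDP changed by 7492.10/5771.98 − 1 = 0.2980, i.e. 29.80%.

29.80%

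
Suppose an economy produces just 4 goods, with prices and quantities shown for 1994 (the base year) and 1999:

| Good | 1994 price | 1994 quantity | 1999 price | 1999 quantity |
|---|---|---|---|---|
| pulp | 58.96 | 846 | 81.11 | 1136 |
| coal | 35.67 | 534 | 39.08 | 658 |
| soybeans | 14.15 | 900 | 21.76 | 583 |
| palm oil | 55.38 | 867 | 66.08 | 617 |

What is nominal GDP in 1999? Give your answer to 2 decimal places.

Nominal GDP 1999 = Σ (p_1999 × q_1999) = 81.11·1136 + 39.08·658 + 21.76·583 + 66.08·617 = 171313.04.

171313.04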